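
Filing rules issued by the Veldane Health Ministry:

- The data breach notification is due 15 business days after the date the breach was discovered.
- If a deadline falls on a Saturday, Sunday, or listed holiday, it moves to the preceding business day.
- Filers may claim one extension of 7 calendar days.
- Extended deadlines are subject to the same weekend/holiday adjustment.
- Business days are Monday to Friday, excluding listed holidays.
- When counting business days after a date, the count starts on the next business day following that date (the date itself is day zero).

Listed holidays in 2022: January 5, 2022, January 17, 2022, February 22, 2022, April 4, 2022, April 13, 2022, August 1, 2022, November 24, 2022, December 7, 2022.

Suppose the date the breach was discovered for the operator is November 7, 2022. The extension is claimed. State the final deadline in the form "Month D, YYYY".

15 business days after November 7, 2022, excluding weekends and holidays, is November 29, 2022.
November 29, 2022 is a Tuesday and not a listed holiday, so it stands.
With the 7-day extension, November 29, 2022 becomes December 6, 2022.
December 6, 2022 (Tuesday) is already a business day.
Final deadline: December 6, 2022.

December 6, 2022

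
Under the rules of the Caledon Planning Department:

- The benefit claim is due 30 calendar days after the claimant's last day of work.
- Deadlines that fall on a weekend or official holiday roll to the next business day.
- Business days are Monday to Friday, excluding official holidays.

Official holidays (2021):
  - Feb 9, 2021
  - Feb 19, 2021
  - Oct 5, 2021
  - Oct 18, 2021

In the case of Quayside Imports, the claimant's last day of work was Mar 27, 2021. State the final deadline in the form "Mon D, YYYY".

Apr 26, 2021

Trigger date Mar 27, 2021 + 30 calendar days = Apr 26, 2021.
Apr 26, 2021 (Monday) is already a business day.
Deadline: Apr 26, 2021.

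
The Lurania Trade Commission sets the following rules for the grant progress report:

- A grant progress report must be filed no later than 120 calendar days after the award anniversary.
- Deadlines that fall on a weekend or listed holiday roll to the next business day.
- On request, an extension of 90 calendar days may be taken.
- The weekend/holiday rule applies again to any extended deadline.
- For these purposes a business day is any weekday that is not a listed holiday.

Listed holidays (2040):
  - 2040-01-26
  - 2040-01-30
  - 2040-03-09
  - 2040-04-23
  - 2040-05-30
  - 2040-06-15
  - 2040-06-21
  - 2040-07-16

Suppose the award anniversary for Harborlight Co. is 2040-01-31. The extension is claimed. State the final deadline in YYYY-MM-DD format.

Trigger date 2040-01-31 + 120 calendar days = 2040-05-30.
2040-05-30 is a listed holiday; the next business day is 2040-05-31 (Thursday).
The 90-calendar-day extension moves the deadline from 2040-05-31 to 2040-08-29.
2040-08-29 (Wednesday) is already a business day.
Final deadline: 2040-08-29.

2040-08-29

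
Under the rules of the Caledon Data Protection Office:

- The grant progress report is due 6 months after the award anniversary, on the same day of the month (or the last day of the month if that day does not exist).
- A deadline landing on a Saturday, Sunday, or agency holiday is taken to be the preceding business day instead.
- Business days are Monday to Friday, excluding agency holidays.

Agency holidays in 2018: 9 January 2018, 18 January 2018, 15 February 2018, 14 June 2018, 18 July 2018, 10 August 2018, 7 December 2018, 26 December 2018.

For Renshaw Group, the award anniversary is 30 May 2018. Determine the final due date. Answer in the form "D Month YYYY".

Moving 6 months forward from 30 May 2018 on the corresponding day gives 30 November 2018.
30 November 2018 (Friday) is already a business day.
So the filing is due 30 November 2018.

30 November 2018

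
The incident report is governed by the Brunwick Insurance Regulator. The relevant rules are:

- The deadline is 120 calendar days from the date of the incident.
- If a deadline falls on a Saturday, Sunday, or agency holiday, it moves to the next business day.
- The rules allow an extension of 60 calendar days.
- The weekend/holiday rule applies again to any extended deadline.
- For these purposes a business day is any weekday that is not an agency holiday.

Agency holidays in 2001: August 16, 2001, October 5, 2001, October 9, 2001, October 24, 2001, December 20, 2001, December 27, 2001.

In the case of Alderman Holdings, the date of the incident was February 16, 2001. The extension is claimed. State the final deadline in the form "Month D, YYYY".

From February 16, 2001, 120 calendar days later is June 16, 2001.
Because June 16, 2001 is a Saturday, the deadline becomes June 18, 2001 (Monday).
Applying the 60-calendar-day extension: June 18, 2001 + 60 days = August 17, 2001.
Since August 17, 2001 is a Friday and not a holiday, the date is unchanged.
So the filing is due August 17, 2001.

August 17, 2001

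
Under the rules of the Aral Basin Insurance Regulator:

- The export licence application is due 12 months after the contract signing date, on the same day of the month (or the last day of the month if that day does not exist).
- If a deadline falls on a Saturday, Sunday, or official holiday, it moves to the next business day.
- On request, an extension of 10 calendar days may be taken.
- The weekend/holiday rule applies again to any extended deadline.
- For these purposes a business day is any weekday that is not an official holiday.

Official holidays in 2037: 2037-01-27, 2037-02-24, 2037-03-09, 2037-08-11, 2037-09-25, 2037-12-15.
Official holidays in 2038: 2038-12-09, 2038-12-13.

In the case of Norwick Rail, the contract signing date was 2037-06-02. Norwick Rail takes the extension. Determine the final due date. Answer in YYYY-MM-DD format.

12 months from 2037-06-02 is 2038-06-02.
2038-06-02 (Wednesday) is already a business day.
With the 10-day extension, 2038-06-02 becomes 2038-06-12.
2038-06-12 is a Saturday; the next business day is 2038-06-14 (Monday).
Deadline: 2038-06-14.

2038-06-14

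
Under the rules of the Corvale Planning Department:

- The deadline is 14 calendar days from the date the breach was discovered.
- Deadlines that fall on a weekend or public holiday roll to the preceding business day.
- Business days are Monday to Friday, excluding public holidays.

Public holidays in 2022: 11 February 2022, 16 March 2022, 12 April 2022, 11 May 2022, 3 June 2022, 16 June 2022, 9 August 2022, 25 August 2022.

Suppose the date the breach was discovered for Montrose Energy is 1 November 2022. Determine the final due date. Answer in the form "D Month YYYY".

14 calendar days after 1 November 2022 is 15 November 2022.
15 November 2022 (Tuesday) is already a business day.
So the filing is due 15 November 2022.

15 November 2022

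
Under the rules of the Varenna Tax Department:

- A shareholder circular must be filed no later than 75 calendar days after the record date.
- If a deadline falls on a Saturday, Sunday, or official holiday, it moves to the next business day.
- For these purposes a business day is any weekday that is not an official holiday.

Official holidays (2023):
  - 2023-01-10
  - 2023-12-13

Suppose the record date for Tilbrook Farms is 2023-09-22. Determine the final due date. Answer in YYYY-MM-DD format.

Adding 75 calendar days to 2023-09-22 gives 2023-12-06.
2023-12-06 falls on a Wednesday, which is a business day, so no adjustment is needed.
The final due date is 2023-12-06.

2023-12-06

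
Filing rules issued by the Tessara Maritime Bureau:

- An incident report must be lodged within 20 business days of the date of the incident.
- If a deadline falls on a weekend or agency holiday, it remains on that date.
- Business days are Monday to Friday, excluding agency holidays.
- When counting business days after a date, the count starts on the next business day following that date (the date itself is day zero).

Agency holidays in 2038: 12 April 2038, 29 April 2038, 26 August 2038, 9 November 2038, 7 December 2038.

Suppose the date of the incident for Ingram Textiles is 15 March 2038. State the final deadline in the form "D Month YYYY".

20 business days after 15 March 2038, excluding weekends and holidays, is 13 April 2038.
13 April 2038 is a Tuesday; no weekend or holiday adjustment applies.
The final due date is 13 April 2038.

13 April 2038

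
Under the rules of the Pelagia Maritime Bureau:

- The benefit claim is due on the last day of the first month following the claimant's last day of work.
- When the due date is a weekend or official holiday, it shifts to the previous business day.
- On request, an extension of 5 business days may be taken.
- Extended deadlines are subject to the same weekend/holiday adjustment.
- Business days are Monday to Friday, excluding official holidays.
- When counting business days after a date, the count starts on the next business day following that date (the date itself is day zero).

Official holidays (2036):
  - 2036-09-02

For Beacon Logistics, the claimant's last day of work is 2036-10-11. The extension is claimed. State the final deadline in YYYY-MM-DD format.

2036-12-05

1 month after 2036-10-11 falls in November 2036; the last day of that month is 2036-11-30.
2036-11-30 is a Sunday; the preceding business day is 2036-11-28 (Friday).
Counting 5 further business days from 2036-11-28 reaches 2036-12-05.
Since 2036-12-05 is a Friday and not a holiday, the date is unchanged.
Final deadline: 2036-12-05.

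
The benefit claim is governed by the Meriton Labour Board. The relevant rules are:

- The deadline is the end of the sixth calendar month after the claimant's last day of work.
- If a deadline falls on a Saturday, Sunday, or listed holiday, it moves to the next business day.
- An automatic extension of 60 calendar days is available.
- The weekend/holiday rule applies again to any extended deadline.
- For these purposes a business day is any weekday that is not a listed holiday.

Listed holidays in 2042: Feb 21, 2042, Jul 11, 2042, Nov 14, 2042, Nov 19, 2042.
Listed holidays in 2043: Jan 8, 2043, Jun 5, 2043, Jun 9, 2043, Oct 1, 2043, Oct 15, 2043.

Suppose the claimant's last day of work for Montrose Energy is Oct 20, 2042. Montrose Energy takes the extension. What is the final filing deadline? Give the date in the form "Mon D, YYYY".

Jun 29, 2043

6 months after Oct 20, 2042 is April 2043; that month ends on Apr 30, 2043.
Apr 30, 2043 is a Thursday and not a listed holiday, so it stands.
The 60-calendar-day extension moves the deadline from Apr 30, 2043 to Jun 29, 2043.
Jun 29, 2043 falls on a Monday, which is a business day, so no adjustment is needed.
Deadline: Jun 29, 2043.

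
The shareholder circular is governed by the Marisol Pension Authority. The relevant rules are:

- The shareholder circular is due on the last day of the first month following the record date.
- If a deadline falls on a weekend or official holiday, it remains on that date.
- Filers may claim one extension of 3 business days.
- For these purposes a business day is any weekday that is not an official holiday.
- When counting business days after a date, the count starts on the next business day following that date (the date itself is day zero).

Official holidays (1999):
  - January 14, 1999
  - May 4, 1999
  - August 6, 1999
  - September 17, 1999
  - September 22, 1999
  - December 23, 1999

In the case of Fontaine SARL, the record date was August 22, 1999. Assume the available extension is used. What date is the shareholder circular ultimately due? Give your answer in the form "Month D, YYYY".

October 5, 1999

1 month after August 22, 1999 falls in September 1999; the last day of that month is September 30, 1999.
September 30, 1999 is a Thursday; no weekend or holiday adjustment applies.
Applying the 3-business-day extension: 3 business days after September 30, 1999 is October 5, 1999.
October 5, 1999 falls on a Tuesday. The rules make no weekend/holiday allowance, so it remains October 5, 1999.
The final due date is October 5, 1999.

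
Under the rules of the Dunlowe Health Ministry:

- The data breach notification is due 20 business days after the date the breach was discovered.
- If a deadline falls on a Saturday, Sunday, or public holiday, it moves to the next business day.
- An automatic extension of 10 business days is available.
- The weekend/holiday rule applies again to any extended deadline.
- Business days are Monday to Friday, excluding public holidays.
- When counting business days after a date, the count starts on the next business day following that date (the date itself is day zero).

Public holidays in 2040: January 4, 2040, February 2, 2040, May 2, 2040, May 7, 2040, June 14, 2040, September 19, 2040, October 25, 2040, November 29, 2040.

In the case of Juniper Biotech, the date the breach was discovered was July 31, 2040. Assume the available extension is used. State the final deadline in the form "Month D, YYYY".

Counting 20 business days after July 31, 2040 (skipping weekends and listed holidays) reaches August 28, 2040.
August 28, 2040 is a Tuesday and not a listed holiday, so it stands.
Applying the 10-business-day extension: 10 business days after August 28, 2040 is September 11, 2040.
September 11, 2040 falls on a Tuesday, which is a business day, so no adjustment is needed.
The final due date is September 11, 2040.

September 11, 2040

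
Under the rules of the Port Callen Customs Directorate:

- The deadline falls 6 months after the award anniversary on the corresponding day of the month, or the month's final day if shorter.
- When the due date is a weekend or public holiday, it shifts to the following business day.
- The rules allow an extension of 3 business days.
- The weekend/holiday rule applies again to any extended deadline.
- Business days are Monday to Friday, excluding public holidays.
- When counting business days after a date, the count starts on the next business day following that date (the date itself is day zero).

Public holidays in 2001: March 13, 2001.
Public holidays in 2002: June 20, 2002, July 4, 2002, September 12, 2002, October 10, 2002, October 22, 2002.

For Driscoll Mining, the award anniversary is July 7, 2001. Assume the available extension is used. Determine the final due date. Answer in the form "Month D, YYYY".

6 months after July 7, 2001, on the same day of the month, is January 7, 2002.
January 7, 2002 falls on a Monday, which is a business day, so no adjustment is needed.
Applying the 3-business-day extension: 3 business days after January 7, 2002 is January 10, 2002.
January 10, 2002 is a Thursday and not a listed holiday, so it stands.
Deadline: January 10, 2002.

January 10, 2002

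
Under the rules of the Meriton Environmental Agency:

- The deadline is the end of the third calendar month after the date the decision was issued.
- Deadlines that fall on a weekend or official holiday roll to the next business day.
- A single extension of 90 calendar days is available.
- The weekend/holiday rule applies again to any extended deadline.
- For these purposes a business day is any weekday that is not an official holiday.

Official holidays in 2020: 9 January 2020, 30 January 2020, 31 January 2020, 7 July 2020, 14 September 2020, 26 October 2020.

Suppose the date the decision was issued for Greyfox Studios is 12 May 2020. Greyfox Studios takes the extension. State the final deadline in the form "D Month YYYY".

3 months after 12 May 2020 falls in August 2020; the last day of that month is 31 August 2020.
31 August 2020 (Monday) is already a business day.
The 90-calendar-day extension moves the deadline from 31 August 2020 to 29 November 2020.
Because 29 November 2020 is a Sunday, the deadline becomes 30 November 2020 (Monday).
The final due date is 30 November 2020.

30 November 2020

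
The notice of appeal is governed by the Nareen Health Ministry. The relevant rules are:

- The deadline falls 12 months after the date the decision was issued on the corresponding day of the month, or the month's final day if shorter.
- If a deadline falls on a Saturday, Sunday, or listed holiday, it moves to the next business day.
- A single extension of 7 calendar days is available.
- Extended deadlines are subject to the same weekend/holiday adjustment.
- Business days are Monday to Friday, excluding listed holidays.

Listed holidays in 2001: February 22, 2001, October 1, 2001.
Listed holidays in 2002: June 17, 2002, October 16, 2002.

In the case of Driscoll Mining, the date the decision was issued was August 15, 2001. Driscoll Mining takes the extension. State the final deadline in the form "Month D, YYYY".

12 months after August 15, 2001, on the same day of the month, is August 15, 2002.
Since August 15, 2002 is a Thursday and not a holiday, the date is unchanged.
The 7-calendar-day extension moves the deadline from August 15, 2002 to August 22, 2002.
August 22, 2002 is a Thursday and not a listed holiday, so it stands.
Deadline: August 22, 2002.

August 22, 2002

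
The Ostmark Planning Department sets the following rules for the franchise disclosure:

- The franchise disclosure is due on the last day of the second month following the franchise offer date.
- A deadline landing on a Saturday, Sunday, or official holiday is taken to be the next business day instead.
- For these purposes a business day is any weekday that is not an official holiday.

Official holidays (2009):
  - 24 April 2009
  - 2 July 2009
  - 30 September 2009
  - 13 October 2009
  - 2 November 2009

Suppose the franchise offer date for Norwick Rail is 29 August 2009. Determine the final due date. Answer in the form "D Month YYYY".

3 November 2009

2 months after 29 August 2009 falls in October 2009; the last day of that month is 31 October 2009.
31 October 2009 is a Saturday, so it moves to the next business day, 3 November 2009 (Tuesday).
The final due date is 3 November 2009.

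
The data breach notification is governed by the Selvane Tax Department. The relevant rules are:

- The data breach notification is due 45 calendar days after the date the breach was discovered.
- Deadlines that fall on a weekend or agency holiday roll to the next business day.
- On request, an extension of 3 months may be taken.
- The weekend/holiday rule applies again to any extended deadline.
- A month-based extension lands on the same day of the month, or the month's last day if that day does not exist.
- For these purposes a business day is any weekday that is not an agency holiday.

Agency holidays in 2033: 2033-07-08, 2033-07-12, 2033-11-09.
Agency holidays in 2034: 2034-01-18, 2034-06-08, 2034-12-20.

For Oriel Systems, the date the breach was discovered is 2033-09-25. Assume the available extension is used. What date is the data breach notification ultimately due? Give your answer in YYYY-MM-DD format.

2034-02-10

Adding 45 calendar days to 2033-09-25 gives 2033-11-09.
2033-11-09 is a listed holiday, so it moves to the next business day, 2033-11-10 (Thursday).
The 3 months extension carries 2033-11-10 to 2034-02-10.
2034-02-10 (Friday) is already a business day.
Final deadline: 2034-02-10.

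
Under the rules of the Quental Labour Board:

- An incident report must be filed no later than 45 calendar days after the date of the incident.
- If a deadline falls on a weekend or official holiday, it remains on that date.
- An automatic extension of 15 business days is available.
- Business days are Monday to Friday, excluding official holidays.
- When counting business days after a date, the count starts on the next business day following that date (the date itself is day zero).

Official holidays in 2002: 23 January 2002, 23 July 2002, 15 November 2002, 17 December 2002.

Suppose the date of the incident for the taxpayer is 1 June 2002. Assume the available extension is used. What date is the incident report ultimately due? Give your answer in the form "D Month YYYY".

45 calendar days after 1 June 2002 is 16 July 2002.
No adjustment is made for weekends or holidays, so 16 July 2002 stands.
Applying the 15-business-day extension: 15 business days after 16 July 2002 is 7 August 2002.
No adjustment is made for weekends or holidays, so 7 August 2002 stands.
Final deadline: 7 August 2002.

7 August 2002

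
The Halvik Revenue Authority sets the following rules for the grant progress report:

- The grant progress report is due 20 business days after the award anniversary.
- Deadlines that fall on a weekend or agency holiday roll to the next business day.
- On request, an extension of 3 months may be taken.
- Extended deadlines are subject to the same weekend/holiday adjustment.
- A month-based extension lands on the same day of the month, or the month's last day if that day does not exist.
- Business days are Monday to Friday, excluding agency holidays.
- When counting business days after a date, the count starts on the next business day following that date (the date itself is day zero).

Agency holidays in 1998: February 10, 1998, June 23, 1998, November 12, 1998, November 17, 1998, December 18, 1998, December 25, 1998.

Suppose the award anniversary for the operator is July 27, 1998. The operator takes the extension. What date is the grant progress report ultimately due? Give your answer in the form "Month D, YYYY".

November 24, 1998

Counting 20 business days after July 27, 1998 (skipping weekends and listed holidays) reaches August 24, 1998.
August 24, 1998 is a Monday and not a listed holiday, so it stands.
The 3 months extension carries August 24, 1998 to November 24, 1998.
November 24, 1998 is a Tuesday and not a listed holiday, so it stands.
Final deadline: November 24, 1998.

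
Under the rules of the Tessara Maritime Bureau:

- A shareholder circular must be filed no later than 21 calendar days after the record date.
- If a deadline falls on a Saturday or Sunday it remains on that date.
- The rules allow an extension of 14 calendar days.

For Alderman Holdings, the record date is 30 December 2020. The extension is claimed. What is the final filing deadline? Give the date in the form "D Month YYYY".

3 February 2021

Adding 21 calendar days to 30 December 2020 gives 20 January 2021.
No adjustment is made for weekends or holidays, so 20 January 2021 stands.
Add the 14 calendar-day extension to 20 January 2021: 3 February 2021.
No adjustment is made for weekends or holidays, so 3 February 2021 stands.
Final deadline: 3 February 2021.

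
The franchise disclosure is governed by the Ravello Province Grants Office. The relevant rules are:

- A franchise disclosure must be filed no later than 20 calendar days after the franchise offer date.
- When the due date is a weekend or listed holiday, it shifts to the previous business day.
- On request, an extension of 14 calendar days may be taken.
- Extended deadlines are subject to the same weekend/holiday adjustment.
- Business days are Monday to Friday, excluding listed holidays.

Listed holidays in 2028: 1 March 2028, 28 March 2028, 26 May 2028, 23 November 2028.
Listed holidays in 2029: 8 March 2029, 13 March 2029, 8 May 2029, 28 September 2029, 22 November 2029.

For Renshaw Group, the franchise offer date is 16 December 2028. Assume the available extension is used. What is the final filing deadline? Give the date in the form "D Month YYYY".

Trigger date 16 December 2028 + 20 calendar days = 5 January 2029.
5 January 2029 falls on a Friday, which is a business day, so no adjustment is needed.
With the 14-day extension, 5 January 2029 becomes 19 January 2029.
Since 19 January 2029 is a Friday and not a holiday, the date is unchanged.
So the filing is due 19 January 2029.

19 January 2029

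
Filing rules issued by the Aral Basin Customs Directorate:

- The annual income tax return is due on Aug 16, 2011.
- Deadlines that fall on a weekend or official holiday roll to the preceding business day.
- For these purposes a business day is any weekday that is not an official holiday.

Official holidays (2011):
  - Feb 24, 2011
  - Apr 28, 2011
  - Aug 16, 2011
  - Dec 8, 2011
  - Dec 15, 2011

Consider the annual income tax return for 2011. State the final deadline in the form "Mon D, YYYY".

The statutory due date is Aug 16, 2011.
Because Aug 16, 2011 is a listed holiday, the deadline becomes Aug 15, 2011 (Monday).
Final deadline: Aug 15, 2011.

Aug 15, 2011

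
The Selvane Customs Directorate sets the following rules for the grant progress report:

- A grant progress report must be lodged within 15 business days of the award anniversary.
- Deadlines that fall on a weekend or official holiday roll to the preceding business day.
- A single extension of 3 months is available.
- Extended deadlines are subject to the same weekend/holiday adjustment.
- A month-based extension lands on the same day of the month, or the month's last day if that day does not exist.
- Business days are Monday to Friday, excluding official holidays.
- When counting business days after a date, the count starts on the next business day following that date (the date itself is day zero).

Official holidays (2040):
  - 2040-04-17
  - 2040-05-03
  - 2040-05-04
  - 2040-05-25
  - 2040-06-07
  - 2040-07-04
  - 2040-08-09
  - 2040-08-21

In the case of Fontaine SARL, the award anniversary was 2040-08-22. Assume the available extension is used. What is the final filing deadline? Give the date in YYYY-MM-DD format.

Starting the day after 2040-08-22 and counting 15 business days lands on 2040-09-12.
Since 2040-09-12 is a Wednesday and not a holiday, the date is unchanged.
The 3 months extension carries 2040-09-12 to 2040-12-12.
2040-12-12 is a Wednesday and not a listed holiday, so it stands.
Deadline: 2040-12-12.

2040-12-12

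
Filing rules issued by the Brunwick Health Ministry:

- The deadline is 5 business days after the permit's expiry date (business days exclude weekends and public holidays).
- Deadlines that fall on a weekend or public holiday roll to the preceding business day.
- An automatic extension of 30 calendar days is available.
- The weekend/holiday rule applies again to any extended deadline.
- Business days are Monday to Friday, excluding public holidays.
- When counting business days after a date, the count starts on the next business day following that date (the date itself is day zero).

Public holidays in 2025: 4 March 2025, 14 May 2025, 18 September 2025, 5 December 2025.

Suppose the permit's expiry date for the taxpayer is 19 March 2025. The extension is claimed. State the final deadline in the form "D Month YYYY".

25 April 2025

Starting the day after 19 March 2025 and counting 5 business days lands on 26 March 2025.
Since 26 March 2025 is a Wednesday and not a holiday, the date is unchanged.
Applying the 30-calendar-day extension: 26 March 2025 + 30 days = 25 April 2025.
25 April 2025 falls on a Friday, which is a business day, so no adjustment is needed.
Deadline: 25 April 2025.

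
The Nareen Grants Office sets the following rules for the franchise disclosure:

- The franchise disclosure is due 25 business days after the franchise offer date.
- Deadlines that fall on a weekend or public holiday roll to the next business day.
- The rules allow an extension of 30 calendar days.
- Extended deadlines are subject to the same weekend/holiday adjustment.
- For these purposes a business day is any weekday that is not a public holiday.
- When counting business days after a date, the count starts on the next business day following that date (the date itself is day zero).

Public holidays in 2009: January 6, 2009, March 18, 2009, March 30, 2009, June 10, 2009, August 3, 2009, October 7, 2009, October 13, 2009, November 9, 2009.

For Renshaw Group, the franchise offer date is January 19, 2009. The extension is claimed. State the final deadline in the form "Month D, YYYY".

March 25, 2009

Counting 25 business days after January 19, 2009 (skipping weekends and listed holidays) reaches February 23, 2009.
February 23, 2009 (Monday) is already a business day.
Add the 30 calendar-day extension to February 23, 2009: March 25, 2009.
March 25, 2009 falls on a Wednesday, which is a business day, so no adjustment is needed.
So the filing is due March 25, 2009.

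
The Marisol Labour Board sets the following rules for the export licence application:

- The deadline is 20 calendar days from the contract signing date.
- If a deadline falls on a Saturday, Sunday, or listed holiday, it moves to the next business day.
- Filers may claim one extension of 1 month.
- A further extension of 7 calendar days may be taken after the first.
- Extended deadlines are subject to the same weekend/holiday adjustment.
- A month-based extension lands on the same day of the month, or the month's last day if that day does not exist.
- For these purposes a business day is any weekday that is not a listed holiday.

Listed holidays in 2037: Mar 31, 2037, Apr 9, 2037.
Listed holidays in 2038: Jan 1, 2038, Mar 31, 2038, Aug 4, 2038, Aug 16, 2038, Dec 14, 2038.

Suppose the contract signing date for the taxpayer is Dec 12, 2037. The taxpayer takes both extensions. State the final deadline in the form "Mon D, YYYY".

Feb 11, 2038

Trigger date Dec 12, 2037 + 20 calendar days = Jan 1, 2038.
Jan 1, 2038 is a listed holiday, so it moves to the next business day, Jan 4, 2038 (Monday).
Applying the 1 month extension: 1 month after Jan 4, 2038 is Feb 4, 2038.
Since Feb 4, 2038 is a Thursday and not a holiday, the date is unchanged.
Applying the 7-calendar-day extension: Feb 4, 2038 + 7 days = Feb 11, 2038.
Since Feb 11, 2038 is a Thursday and not a holiday, the date is unchanged.
Final deadline: Feb 11, 2038.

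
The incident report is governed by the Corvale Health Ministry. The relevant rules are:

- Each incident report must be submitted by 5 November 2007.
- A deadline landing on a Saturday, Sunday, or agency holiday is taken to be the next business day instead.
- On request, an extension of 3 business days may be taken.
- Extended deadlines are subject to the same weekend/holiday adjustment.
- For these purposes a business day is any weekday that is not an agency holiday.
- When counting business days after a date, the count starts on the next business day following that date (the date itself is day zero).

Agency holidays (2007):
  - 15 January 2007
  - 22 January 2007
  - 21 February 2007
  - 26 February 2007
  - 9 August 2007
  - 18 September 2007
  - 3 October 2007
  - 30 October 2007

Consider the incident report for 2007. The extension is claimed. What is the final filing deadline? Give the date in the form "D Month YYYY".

The statutory due date is 5 November 2007.
5 November 2007 is a Monday and not a listed holiday, so it stands.
Counting 3 further business days from 5 November 2007 reaches 8 November 2007.
8 November 2007 falls on a Thursday, which is a business day, so no adjustment is needed.
Final deadline: 8 November 2007.

8 November 2007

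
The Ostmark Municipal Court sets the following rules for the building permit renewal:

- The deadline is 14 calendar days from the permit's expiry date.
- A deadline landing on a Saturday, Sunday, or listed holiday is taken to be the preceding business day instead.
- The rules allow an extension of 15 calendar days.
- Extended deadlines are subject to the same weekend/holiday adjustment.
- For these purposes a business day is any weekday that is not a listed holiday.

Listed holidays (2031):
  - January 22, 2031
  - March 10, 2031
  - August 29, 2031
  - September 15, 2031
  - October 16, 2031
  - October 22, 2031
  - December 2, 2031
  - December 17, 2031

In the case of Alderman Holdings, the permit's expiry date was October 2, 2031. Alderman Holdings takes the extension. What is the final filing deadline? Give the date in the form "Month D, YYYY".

October 30, 2031

Adding 14 calendar days to October 2, 2031 gives October 16, 2031.
October 16, 2031 falls on a listed holiday. Rolling to the preceding business day gives October 15, 2031, a Wednesday.
Applying the 15-calendar-day extension: October 15, 2031 + 15 days = October 30, 2031.
Since October 30, 2031 is a Thursday and not a holiday, the date is unchanged.
Final deadline: October 30, 2031.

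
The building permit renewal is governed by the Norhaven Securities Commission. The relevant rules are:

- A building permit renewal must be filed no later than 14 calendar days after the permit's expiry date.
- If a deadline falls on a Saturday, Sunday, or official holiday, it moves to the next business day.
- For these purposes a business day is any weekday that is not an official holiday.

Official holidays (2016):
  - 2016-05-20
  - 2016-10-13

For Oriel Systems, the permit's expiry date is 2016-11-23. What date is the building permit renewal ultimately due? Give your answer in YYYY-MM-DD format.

2016-12-07

From 2016-11-23, 14 calendar days later is 2016-12-07.
2016-12-07 is a Wednesday and not a listed holiday, so it stands.
Deadline: 2016-12-07.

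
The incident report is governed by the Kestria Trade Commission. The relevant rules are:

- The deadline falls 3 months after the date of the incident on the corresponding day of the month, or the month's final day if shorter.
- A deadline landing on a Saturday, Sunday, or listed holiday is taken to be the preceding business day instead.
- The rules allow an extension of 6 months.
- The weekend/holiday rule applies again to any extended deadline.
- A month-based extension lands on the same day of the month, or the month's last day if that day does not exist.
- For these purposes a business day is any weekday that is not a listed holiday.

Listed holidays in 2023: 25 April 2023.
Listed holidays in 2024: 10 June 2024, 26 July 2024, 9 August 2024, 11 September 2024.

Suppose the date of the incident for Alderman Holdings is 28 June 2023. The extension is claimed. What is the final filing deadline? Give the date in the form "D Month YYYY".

28 March 2024

3 months after 28 June 2023, on the same day of the month, is 28 September 2023.
28 September 2023 (Thursday) is already a business day.
The 6 months extension carries 28 September 2023 to 28 March 2024.
28 March 2024 falls on a Thursday, which is a business day, so no adjustment is needed.
The final due date is 28 March 2024.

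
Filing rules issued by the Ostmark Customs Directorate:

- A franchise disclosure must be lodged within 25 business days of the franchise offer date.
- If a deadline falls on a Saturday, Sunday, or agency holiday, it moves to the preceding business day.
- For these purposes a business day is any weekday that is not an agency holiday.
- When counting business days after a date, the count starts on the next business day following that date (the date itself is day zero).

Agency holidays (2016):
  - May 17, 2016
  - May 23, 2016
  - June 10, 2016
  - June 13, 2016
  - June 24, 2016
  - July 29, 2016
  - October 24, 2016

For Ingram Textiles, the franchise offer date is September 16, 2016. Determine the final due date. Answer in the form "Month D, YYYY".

25 business days after September 16, 2016, excluding weekends and holidays, is October 21, 2016.
October 21, 2016 falls on a Friday, which is a business day, so no adjustment is needed.
The final due date is October 21, 2016.

October 21, 2016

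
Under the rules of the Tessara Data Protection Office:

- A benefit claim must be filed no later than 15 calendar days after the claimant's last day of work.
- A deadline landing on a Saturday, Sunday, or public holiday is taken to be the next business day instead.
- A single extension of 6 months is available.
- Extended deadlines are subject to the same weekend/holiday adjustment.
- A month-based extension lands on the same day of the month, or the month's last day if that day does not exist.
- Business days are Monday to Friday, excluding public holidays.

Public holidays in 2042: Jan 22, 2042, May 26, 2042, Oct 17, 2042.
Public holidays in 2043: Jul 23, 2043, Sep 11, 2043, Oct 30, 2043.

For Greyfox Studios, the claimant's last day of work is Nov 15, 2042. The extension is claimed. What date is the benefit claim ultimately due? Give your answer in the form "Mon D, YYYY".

15 calendar days after Nov 15, 2042 is Nov 30, 2042.
Nov 30, 2042 is a Sunday; the next business day is Dec 1, 2042 (Monday).
Add 6 months to Dec 1, 2042: Jun 1, 2043.
Jun 1, 2043 is a Monday and not a listed holiday, so it stands.
So the filing is due Jun 1, 2043.

Jun 1, 2043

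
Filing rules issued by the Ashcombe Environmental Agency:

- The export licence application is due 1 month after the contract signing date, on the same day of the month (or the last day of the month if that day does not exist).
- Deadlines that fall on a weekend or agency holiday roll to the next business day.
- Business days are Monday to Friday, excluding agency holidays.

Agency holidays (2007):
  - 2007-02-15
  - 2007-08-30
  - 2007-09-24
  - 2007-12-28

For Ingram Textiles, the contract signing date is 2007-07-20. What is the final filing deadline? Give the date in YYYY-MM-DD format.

1 month from 2007-07-20 is 2007-08-20.
Since 2007-08-20 is a Monday and not a holiday, the date is unchanged.
Final deadline: 2007-08-20.

2007-08-20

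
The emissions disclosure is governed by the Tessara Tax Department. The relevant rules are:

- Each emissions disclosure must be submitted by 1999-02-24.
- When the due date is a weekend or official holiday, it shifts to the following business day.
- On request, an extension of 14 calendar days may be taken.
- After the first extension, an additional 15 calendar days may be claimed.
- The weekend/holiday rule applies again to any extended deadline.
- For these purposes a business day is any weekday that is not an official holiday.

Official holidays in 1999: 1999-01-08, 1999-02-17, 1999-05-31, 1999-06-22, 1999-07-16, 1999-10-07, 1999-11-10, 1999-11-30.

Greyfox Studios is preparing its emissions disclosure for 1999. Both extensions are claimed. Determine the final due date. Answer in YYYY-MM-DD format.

Start from the fixed due date, 1999-02-24.
1999-02-24 falls on a Wednesday, which is a business day, so no adjustment is needed.
With the 14-day extension, 1999-02-24 becomes 1999-03-10.
1999-03-10 falls on a Wednesday, which is a business day, so no adjustment is needed.
Add the 15 calendar-day extension to 1999-03-10: 1999-03-25.
1999-03-25 (Thursday) is already a business day.
So the filing is due 1999-03-25.

1999-03-25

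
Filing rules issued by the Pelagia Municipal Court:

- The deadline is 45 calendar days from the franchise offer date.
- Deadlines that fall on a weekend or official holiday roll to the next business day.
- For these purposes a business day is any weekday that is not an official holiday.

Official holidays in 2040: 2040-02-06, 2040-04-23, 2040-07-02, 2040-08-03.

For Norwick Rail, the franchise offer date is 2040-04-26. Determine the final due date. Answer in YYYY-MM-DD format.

45 calendar days after 2040-04-26 is 2040-06-10.
2040-06-10 falls on a Sunday. Rolling to the next business day gives 2040-06-11, a Monday.
So the filing is due 2040-06-11.

2040-06-11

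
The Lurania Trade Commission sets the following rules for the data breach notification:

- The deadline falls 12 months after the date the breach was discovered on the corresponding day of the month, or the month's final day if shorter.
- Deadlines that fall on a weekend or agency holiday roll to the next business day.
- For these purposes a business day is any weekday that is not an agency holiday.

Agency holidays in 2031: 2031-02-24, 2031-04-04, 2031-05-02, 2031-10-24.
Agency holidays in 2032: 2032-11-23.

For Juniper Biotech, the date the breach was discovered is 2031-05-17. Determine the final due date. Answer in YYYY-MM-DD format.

Moving 12 months forward from 2031-05-17 on the corresponding day gives 2032-05-17.
Since 2032-05-17 is a Monday and not a holiday, the date is unchanged.
So the filing is due 2032-05-17.

2032-05-17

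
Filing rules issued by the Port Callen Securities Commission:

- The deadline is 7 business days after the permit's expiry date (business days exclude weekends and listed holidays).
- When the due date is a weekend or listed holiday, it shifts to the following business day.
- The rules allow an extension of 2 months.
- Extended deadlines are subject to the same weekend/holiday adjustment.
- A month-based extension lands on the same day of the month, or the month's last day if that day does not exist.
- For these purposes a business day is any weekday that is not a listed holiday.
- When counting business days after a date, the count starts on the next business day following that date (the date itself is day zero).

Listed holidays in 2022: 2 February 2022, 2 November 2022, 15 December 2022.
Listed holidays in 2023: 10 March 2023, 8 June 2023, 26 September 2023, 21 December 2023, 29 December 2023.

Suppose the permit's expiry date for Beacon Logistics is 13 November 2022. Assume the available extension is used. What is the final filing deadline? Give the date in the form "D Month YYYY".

23 January 2023

Counting 7 business days after 13 November 2022 (skipping weekends and listed holidays) reaches 22 November 2022.
Since 22 November 2022 is a Tuesday and not a holiday, the date is unchanged.
Applying the 2 months extension: 2 months after 22 November 2022 is 22 January 2023.
22 January 2023 falls on a Sunday. Rolling to the next business day gives 23 January 2023, a Monday.
Deadline: 23 January 2023.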